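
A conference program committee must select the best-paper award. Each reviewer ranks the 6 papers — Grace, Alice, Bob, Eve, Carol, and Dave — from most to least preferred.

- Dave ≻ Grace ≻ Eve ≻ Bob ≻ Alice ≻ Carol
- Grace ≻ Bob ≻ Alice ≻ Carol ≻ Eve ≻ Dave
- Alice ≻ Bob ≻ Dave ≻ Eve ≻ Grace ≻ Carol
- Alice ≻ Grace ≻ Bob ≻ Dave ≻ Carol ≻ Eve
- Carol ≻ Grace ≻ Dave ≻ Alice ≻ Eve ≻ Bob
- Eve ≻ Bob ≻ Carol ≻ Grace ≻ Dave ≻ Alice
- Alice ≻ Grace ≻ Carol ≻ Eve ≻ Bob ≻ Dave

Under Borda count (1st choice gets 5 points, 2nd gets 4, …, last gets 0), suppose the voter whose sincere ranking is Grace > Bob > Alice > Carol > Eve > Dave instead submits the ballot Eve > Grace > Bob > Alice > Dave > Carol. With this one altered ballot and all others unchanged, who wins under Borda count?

Grace

Borda totals with the altered ballot: Grace 23, Alice 20, Bob 17, Eve 18, Carol 12, Dave 15.
The winner is unchanged: still Grace.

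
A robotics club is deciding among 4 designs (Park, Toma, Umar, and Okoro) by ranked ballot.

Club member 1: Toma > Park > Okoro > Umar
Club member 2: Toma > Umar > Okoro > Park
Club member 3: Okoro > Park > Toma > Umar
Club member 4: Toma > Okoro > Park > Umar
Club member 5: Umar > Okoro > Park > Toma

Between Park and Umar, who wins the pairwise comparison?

Ballots ranking Park above Umar: 3.
Ballots ranking Umar above Park: 2.
Park wins the head-to-head, 3–2.

Park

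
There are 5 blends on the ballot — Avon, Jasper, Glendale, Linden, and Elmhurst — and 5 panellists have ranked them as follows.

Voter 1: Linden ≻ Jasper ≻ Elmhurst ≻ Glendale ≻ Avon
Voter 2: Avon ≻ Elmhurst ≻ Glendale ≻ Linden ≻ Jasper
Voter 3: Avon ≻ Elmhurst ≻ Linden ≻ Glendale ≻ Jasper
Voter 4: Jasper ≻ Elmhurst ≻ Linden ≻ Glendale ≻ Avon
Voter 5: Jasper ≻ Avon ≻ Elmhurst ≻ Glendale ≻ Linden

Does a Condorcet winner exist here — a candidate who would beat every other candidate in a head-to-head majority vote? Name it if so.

Head-to-head results (5 voters total):
Avon vs Jasper: Jasper wins 3–2.
Avon vs Glendale: Avon wins 3–2.
Avon vs Linden: Avon wins 3–2.
Avon vs Elmhurst: Avon wins 3–2.
Jasper vs Glendale: Jasper wins 3–2.
Jasper vs Linden: Linden wins 3–2.
Jasper vs Elmhurst: Jasper wins 3–2.
Glendale vs Linden: Linden wins 3–2.
Glendale vs Elmhurst: Elmhurst wins 5–0.
Linden vs Elmhurst: Elmhurst wins 4–1.
No candidate beats all others: Avon beats Linden beats Jasper beats Avon, a majority cycle.

None — there is no Condorcet winner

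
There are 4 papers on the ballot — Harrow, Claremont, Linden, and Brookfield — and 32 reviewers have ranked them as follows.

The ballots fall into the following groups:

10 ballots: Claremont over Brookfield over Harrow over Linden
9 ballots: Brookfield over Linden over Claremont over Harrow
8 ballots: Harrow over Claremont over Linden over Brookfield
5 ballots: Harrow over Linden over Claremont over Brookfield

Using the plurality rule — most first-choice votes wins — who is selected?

Harrow

First-place vote totals:
  Harrow: 13
  Claremont: 10
  Linden: 0
  Brookfield: 9
Harrow has the most first-place votes.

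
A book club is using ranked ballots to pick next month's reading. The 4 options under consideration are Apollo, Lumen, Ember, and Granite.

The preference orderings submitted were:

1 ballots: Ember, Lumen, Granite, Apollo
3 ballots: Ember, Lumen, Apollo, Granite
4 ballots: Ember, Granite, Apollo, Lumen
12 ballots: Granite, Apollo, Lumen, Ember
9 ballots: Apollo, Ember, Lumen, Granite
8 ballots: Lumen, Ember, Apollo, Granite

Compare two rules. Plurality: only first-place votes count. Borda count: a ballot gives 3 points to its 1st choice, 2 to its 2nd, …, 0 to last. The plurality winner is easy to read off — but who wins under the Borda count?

Apollo

Plurality first-place counts: Apollo 9, Lumen 8, Ember 8, Granite 12 → Granite.
Borda totals: Apollo 66, Lumen 53, Ember 58, Granite 45 → Apollo.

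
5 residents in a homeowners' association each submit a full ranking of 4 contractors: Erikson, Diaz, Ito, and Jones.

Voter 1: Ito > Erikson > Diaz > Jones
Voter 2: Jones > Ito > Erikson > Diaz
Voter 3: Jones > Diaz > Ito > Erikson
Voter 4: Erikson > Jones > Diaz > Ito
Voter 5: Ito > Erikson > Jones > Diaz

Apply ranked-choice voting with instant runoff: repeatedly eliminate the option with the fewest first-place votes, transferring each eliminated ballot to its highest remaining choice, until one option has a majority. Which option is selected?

Jones

Round 1: Ito 2, Jones 2, Erikson 1, Diaz 0. Diaz has the fewest and is eliminated.
Round 2: Ito 2, Jones 2, Erikson 1. Erikson has the fewest and is eliminated.
Round 3: Jones 3, Ito 2. Jones has a majority.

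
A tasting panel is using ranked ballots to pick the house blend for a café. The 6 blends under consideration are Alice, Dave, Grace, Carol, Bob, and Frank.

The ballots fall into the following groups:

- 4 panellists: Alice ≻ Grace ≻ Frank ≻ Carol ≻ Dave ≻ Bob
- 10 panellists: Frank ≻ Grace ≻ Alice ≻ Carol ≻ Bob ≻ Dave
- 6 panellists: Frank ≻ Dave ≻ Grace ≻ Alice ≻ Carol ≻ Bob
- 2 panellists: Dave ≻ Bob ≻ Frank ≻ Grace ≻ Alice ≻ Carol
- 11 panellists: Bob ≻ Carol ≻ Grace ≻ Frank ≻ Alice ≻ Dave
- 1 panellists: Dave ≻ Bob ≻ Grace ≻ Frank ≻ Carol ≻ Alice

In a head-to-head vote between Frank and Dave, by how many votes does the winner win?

Ballots ranking Frank above Dave: 4+10+6+11 = 31.
Ballots ranking Dave above Frank: 2+1 = 3.
Frank wins 31–3, a margin of 28.

28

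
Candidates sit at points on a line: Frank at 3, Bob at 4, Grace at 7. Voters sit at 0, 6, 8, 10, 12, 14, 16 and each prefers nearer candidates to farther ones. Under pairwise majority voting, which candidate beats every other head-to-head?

Grace

With single-peaked preferences on a line, the Condorcet winner is the candidate closest to the median voter.
The median voter (position 10) is closest to Grace at 7.
Check: Grace vs Frank — voters closer to Grace: 6 of 7.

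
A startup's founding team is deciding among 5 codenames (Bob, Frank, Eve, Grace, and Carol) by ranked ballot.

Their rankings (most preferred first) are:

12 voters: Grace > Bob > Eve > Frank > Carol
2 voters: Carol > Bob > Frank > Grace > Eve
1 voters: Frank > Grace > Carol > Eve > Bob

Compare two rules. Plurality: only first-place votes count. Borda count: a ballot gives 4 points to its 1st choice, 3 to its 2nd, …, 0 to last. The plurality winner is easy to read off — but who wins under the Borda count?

Plurality first-place counts: Bob 0, Frank 1, Eve 0, Grace 12, Carol 2 → Grace.
Borda totals: Bob 42, Frank 20, Eve 25, Grace 53, Carol 10 → Grace.

Grace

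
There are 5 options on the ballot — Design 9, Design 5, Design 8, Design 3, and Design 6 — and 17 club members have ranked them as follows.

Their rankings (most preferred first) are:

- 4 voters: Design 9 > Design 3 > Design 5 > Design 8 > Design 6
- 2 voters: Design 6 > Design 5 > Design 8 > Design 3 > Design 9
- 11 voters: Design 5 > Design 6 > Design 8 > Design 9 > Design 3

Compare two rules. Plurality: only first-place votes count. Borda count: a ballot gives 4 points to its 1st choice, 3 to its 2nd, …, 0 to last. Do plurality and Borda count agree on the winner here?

Plurality first-place counts: Design 9 4, Design 5 11, Design 8 0, Design 3 0, Design 6 2 → Design 5.
Borda totals: Design 9 27, Design 5 58, Design 8 30, Design 3 14, Design 6 41 → Design 5.
The two rules agree on Design 5.

Yes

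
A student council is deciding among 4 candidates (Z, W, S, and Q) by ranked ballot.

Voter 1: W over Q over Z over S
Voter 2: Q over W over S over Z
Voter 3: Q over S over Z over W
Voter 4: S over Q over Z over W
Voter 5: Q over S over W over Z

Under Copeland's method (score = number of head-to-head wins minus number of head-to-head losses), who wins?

Q

Pairwise results:
  Z vs W: W wins 3–2.
  Z vs S: S wins 4–1.
  Z vs Q: Q wins 5–0.
  W vs S: S wins 3–2.
  W vs Q: Q wins 4–1.
  S vs Q: Q wins 4–1.
Copeland scores (wins − losses):
  Z: 0 − 3 = -3
  W: 1 − 2 = -1
  S: 2 − 1 = 1
  Q: 3 − 0 = 3
Q has the best Copeland score.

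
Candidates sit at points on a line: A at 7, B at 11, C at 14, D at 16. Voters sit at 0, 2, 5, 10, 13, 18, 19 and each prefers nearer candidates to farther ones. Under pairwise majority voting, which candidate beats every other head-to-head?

With single-peaked preferences on a line, the Condorcet winner is the candidate closest to the median voter.
The median voter (position 10) is closest to B at 11.
Check: B vs D — voters closer to B: 5 of 7.

B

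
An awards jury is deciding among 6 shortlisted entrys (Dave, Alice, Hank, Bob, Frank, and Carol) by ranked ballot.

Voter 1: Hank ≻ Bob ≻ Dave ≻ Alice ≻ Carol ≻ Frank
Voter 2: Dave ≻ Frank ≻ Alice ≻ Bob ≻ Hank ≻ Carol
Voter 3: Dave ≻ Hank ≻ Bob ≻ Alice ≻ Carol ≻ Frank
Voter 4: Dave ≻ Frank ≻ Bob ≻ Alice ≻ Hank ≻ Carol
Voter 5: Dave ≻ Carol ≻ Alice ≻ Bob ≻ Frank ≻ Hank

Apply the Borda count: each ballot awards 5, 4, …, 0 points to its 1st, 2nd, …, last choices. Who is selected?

Dave

Borda scores:
  Dave: 3 + 5 + 5 + 5 + 5 = 23
  Alice: 2 + 3 + 2 + 2 + 3 = 12
  Hank: 5 + 1 + 4 + 1 + 0 = 11
  Bob: 4 + 2 + 3 + 3 + 2 = 14
  Frank: 0 + 4 + 0 + 4 + 1 = 9
  Carol: 1 + 0 + 1 + 0 + 4 = 6
Dave has the highest total.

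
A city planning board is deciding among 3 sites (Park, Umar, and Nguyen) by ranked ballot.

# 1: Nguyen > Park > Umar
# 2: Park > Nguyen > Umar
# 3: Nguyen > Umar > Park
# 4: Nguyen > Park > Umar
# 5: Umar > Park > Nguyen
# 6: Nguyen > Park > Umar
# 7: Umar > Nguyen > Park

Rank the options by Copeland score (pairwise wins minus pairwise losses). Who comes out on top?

Pairwise results:
  Park vs Umar: Park wins 4–3.
  Park vs Nguyen: Nguyen wins 5–2.
  Umar vs Nguyen: Nguyen wins 5–2.
Copeland scores (wins − losses):
  Park: 1 − 1 = 0
  Umar: 0 − 2 = -2
  Nguyen: 2 − 0 = 2
Nguyen has the best Copeland score.

Nguyen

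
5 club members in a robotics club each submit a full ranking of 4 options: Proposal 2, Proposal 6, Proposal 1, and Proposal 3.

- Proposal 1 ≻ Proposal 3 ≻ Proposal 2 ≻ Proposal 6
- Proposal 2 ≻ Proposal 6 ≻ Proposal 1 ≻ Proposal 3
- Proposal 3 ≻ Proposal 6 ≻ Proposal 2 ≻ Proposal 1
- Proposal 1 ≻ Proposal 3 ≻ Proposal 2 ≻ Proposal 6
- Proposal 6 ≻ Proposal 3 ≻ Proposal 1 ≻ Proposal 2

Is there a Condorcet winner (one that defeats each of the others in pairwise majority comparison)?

Head-to-head results (5 voters total):
Proposal 2 vs Proposal 6: Proposal 2 wins 3–2.
Proposal 2 vs Proposal 1: Proposal 1 wins 3–2.
Proposal 2 vs Proposal 3: Proposal 3 wins 4–1.
Proposal 6 vs Proposal 1: Proposal 6 wins 3–2.
Proposal 6 vs Proposal 3: Proposal 3 wins 3–2.
Proposal 1 vs Proposal 3: Proposal 1 wins 3–2.
No candidate beats all others: Proposal 2 beats Proposal 6 beats Proposal 1 beats Proposal 2, a majority cycle.

No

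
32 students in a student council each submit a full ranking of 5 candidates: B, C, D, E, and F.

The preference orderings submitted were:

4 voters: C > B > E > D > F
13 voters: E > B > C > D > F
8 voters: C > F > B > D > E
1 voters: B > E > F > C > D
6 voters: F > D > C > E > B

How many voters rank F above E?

14

Ballots ranking F above E: 8+6 = 14.
Ballots ranking E above F: 4+13+1 = 18.
So 14 of 32 voters prefer F to E.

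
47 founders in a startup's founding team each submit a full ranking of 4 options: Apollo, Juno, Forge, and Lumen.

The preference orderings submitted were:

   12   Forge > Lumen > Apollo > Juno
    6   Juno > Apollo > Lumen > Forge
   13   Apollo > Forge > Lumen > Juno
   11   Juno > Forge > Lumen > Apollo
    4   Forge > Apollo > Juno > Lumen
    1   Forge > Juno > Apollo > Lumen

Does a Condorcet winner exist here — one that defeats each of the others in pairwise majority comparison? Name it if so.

Head-to-head results (47 voters total):
Apollo vs Juno: Apollo wins 29–18.
Apollo vs Forge: Forge wins 28–19.
Apollo vs Lumen: Apollo wins 24–23.
Juno vs Forge: Forge wins 30–17.
Juno vs Lumen: Lumen wins 25–22.
Forge vs Lumen: Forge wins 41–6.
Forge beats each rival — Apollo (28–19), Juno (30–17), Lumen (41–6) — so Forge is the Condorcet winner.

Forge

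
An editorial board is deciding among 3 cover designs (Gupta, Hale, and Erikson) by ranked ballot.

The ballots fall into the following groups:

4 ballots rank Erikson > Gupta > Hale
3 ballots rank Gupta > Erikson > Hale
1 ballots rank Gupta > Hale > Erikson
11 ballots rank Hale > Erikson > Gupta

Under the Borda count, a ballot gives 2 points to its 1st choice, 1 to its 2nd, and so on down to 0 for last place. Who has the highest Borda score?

Borda scores:
  Gupta: 4·1 + 3·2 + 2 + 11·0 = 12
  Hale: 4·0 + 3·0 + 1 + 11·2 = 23
  Erikson: 4·2 + 3·1 + 0 + 11·1 = 22
Hale has the highest total.

Hale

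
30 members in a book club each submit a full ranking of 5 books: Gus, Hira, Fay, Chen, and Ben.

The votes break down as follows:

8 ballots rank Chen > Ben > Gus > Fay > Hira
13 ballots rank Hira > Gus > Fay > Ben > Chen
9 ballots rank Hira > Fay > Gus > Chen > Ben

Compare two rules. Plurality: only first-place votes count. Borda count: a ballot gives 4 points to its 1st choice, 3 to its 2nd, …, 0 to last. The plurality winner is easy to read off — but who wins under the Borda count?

Hira

Plurality first-place counts: Gus 0, Hira 22, Fay 0, Chen 8, Ben 0 → Hira.
Borda totals: Gus 73, Hira 88, Fay 61, Chen 41, Ben 37 → Hira.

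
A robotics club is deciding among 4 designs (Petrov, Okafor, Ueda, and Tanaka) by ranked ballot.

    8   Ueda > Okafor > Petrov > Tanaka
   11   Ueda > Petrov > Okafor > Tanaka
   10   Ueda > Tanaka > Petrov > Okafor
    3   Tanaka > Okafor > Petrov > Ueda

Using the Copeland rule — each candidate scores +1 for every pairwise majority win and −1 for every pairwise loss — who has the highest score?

Ueda

Pairwise results:
  Petrov vs Okafor: Petrov wins 21–11.
  Petrov vs Ueda: Ueda wins 29–3.
  Petrov vs Tanaka: Petrov wins 19–13.
  Okafor vs Ueda: Ueda wins 29–3.
  Okafor vs Tanaka: Okafor wins 19–13.
  Ueda vs Tanaka: Ueda wins 29–3.
Copeland scores (wins − losses):
  Petrov: 2 − 1 = 1
  Okafor: 1 − 2 = -1
  Ueda: 3 − 0 = 3
  Tanaka: 0 − 3 = -3
Ueda has the best Copeland score.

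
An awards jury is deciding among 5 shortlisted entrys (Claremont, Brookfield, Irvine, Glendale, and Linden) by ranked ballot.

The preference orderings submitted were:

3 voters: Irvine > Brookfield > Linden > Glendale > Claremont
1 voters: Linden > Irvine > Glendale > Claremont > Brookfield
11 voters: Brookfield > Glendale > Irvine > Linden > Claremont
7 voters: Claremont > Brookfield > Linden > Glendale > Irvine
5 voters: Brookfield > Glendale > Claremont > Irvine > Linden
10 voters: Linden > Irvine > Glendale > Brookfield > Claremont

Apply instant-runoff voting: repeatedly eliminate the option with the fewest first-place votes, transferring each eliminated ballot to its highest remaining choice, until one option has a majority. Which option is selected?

Brookfield

Round 1: Brookfield 16, Linden 11, Claremont 7, Irvine 3, Glendale 0. Glendale has the fewest and is eliminated.
Round 2: Brookfield 16, Linden 11, Claremont 7, Irvine 3. Irvine has the fewest and is eliminated.
Round 3: Brookfield 19, Linden 11, Claremont 7. Brookfield has a majority.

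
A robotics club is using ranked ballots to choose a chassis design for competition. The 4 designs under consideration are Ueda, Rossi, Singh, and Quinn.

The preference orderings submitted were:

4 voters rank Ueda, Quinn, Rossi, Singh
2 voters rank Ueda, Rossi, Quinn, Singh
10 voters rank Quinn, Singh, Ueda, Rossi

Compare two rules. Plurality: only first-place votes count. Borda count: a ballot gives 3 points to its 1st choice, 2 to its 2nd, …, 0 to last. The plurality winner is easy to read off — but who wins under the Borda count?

Quinn

Plurality first-place counts: Ueda 6, Rossi 0, Singh 0, Quinn 10 → Quinn.
Borda totals: Ueda 28, Rossi 8, Singh 20, Quinn 40 → Quinn.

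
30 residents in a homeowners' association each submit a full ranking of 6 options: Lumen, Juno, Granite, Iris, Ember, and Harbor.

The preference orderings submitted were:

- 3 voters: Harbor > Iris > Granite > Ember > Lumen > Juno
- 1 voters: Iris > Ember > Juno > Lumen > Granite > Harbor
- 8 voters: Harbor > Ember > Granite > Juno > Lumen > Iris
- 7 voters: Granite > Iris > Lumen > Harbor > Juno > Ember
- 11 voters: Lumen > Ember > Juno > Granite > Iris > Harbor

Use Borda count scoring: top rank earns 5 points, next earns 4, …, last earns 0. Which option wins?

Borda scores:
  Lumen: 3·1 + 2 + 8·1 + 7·3 + 11·5 = 89
  Juno: 3·0 + 3 + 8·2 + 7·1 + 11·3 = 59
  Granite: 3·3 + 1 + 8·3 + 7·5 + 11·2 = 91
  Iris: 3·4 + 5 + 8·0 + 7·4 + 11·1 = 56
  Ember: 3·2 + 4 + 8·4 + 7·0 + 11·4 = 86
  Harbor: 3·5 + 0 + 8·5 + 7·2 + 11·0 = 69
Granite has the highest total.

Granite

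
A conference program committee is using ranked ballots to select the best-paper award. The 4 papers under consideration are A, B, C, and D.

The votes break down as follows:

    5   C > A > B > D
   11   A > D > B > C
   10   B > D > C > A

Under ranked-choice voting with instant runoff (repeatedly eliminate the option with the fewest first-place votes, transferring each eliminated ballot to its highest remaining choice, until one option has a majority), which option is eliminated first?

Round 1: A 11, B 10, C 5, D 0. D has the fewest and is eliminated.
Round 2: A 11, B 10, C 5. C has the fewest and is eliminated.
Round 3: A 16, B 10. A has a majority.

D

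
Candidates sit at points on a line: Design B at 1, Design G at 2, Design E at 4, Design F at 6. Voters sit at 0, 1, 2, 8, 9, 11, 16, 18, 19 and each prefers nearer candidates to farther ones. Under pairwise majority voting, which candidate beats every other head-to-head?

With single-peaked preferences on a line, the Condorcet winner is the candidate closest to the median voter.
The median voter (position 9) is closest to Design F at 6.
Check: Design F vs Design E — voters closer to Design F: 6 of 9.

Design F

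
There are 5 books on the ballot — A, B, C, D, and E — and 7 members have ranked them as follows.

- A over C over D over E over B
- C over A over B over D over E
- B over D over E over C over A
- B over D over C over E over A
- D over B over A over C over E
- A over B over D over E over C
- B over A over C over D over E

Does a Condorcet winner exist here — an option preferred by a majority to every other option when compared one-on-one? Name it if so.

B

Head-to-head results (7 voters total):
A vs B: B wins 4–3.
A vs C: A wins 4–3.
A vs D: A wins 4–3.
A vs E: A wins 5–2.
B vs C: B wins 5–2.
B vs D: B wins 5–2.
B vs E: B wins 6–1.
C vs D: D wins 4–3.
C vs E: C wins 5–2.
D vs E: D wins 7–0.
B beats each rival — A (4–3), C (5–2), D (5–2), E (6–1) — so B is the Condorcet winner.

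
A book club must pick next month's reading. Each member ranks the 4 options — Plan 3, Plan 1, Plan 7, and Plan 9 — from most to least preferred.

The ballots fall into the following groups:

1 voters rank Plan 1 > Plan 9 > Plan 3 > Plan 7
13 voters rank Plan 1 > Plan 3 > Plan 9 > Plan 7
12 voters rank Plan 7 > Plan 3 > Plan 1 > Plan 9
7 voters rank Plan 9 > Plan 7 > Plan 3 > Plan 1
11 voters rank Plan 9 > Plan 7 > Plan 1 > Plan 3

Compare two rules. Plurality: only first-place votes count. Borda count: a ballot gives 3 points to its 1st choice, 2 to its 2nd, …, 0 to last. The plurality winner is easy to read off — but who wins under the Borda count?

Plan 7

Plurality first-place counts: Plan 3 0, Plan 1 14, Plan 7 12, Plan 9 18 → Plan 9.
Borda totals: Plan 3 58, Plan 1 65, Plan 7 72, Plan 9 69 → Plan 7.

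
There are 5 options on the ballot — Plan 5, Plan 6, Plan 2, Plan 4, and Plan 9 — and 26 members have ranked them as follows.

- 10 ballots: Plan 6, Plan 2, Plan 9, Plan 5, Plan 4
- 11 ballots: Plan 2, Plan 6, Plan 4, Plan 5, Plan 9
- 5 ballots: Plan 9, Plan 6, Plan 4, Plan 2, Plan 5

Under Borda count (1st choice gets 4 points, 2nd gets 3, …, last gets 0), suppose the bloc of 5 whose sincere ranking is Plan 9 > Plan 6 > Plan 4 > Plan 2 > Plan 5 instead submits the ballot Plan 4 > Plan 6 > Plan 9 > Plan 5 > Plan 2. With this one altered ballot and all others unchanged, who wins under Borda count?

Plan 6

Borda totals with the altered ballot: Plan 5 26, Plan 6 88, Plan 2 74, Plan 4 42, Plan 9 30.
The winner is unchanged: still Plan 6.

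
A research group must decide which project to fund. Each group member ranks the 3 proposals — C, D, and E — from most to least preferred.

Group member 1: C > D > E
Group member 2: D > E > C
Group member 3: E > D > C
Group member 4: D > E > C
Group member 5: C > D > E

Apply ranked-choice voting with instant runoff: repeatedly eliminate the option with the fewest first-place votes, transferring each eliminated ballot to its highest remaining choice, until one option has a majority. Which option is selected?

D

Round 1: C 2, D 2, E 1. E has the fewest and is eliminated.
Round 2: D 3, C 2. D has a majority.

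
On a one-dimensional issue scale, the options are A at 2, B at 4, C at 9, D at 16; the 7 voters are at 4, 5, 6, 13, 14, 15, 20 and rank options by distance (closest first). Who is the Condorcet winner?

With single-peaked preferences on a line, the Condorcet winner is the candidate closest to the median voter.
The median voter (position 13) is closest to D at 16.
Check: D vs A — voters closer to D: 4 of 7.

D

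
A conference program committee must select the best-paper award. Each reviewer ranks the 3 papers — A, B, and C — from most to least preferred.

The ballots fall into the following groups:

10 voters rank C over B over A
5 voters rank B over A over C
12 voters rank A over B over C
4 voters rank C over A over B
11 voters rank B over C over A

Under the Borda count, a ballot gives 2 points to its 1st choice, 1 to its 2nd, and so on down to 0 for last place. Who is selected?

B

Borda scores:
  A: 10·0 + 5·1 + 12·2 + 4·1 + 11·0 = 33
  B: 10·1 + 5·2 + 12·1 + 4·0 + 11·2 = 54
  C: 10·2 + 5·0 + 12·0 + 4·2 + 11·1 = 39
B has the highest total.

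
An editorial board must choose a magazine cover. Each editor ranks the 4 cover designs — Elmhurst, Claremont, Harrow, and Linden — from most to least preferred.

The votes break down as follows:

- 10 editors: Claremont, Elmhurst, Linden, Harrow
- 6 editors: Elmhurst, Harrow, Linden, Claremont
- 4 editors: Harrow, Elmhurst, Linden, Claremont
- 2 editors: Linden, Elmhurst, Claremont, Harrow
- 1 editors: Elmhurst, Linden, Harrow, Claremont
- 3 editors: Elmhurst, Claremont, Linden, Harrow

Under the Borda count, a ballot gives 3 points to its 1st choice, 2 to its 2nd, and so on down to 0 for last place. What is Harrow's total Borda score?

Borda scores:
  Elmhurst: 10·2 + 6·3 + 4·2 + 2·2 + 3 + 3·3 = 62
  Claremont: 10·3 + 6·0 + 4·0 + 2·1 + 0 + 3·2 = 38
  Harrow: 10·0 + 6·2 + 4·3 + 2·0 + 1 + 3·0 = 25
  Linden: 10·1 + 6·1 + 4·1 + 2·3 + 2 + 3·1 = 31

25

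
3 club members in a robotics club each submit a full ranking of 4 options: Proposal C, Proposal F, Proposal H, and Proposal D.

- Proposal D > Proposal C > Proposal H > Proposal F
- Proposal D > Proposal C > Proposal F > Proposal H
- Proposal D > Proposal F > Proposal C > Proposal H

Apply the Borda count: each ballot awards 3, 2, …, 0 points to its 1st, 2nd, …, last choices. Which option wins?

Proposal D

Borda scores:
  Proposal C: 2 + 2 + 1 = 5
  Proposal F: 0 + 1 + 2 = 3
  Proposal H: 1 + 0 + 0 = 1
  Proposal D: 3 + 3 + 3 = 9
Proposal D has the highest total.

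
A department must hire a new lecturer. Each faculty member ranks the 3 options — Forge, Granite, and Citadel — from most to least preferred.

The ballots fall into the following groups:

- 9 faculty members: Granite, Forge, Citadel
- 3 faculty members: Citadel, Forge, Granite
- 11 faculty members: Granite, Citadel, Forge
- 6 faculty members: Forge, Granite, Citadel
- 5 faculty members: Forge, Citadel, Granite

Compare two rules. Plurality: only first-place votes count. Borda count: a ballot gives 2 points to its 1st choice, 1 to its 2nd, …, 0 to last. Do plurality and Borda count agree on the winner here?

Yes

Plurality first-place counts: Forge 11, Granite 20, Citadel 3 → Granite.
Borda totals: Forge 34, Granite 46, Citadel 22 → Granite.
The two rules agree on Granite.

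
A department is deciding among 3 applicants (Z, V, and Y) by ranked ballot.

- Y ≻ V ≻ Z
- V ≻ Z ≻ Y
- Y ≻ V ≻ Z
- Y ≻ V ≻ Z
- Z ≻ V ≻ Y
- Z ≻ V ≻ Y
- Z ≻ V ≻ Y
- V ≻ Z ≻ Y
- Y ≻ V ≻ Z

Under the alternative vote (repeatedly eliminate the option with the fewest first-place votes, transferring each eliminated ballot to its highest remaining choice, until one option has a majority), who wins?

Z

Round 1: Y 4, Z 3, V 2. V has the fewest and is eliminated.
Round 2: Z 5, Y 4. Z has a majority.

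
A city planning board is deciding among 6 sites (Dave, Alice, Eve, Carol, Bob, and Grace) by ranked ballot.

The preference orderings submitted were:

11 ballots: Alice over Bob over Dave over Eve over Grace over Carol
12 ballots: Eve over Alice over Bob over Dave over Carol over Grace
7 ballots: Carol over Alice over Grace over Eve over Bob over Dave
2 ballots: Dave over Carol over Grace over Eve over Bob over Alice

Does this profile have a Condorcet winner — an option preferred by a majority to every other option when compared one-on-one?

Yes

Head-to-head results (32 voters total):
Dave vs Alice: Alice wins 30–2.
Dave vs Eve: Eve wins 19–13.
Dave vs Carol: Dave wins 25–7.
Dave vs Bob: Bob wins 30–2.
Dave vs Grace: Dave wins 25–7.
Alice vs Eve: Alice wins 18–14.
Alice vs Carol: Alice wins 23–9.
Alice vs Bob: Alice wins 30–2.
Alice vs Grace: Alice wins 30–2.
Eve vs Carol: Eve wins 23–9.
Eve vs Bob: Eve wins 21–11.
Eve vs Grace: Eve wins 23–9.
Carol vs Bob: Bob wins 23–9.
Carol vs Grace: Carol wins 21–11.
Bob vs Grace: Bob wins 23–9.
Alice beats each rival — Dave (30–2), Eve (18–14), Carol (23–9), Bob (30–2), Grace (30–2) — so Alice is the Condorcet winner.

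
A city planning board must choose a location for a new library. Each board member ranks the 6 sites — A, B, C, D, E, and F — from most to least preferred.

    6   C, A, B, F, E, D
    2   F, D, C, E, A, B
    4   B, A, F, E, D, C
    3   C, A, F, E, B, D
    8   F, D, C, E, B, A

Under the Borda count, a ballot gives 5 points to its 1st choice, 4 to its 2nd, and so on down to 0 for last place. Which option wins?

F

Borda scores:
  A: 6·4 + 2·1 + 4·4 + 3·4 + 8·0 = 54
  B: 6·3 + 2·0 + 4·5 + 3·1 + 8·1 = 49
  C: 6·5 + 2·3 + 4·0 + 3·5 + 8·3 = 75
  D: 6·0 + 2·4 + 4·1 + 3·0 + 8·4 = 44
  E: 6·1 + 2·2 + 4·2 + 3·2 + 8·2 = 40
  F: 6·2 + 2·5 + 4·3 + 3·3 + 8·5 = 83
F has the highest total.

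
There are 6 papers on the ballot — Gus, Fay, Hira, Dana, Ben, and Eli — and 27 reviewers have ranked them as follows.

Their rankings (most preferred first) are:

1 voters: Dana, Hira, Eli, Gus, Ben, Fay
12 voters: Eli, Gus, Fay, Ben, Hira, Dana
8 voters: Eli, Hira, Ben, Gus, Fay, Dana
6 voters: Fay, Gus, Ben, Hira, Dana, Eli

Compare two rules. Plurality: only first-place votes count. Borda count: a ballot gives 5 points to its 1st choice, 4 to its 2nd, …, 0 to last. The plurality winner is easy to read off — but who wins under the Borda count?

Plurality first-place counts: Gus 0, Fay 6, Hira 0, Dana 1, Ben 0, Eli 20 → Eli.
Borda totals: Gus 90, Fay 74, Hira 60, Dana 11, Ben 67, Eli 103 → Eli.

Eli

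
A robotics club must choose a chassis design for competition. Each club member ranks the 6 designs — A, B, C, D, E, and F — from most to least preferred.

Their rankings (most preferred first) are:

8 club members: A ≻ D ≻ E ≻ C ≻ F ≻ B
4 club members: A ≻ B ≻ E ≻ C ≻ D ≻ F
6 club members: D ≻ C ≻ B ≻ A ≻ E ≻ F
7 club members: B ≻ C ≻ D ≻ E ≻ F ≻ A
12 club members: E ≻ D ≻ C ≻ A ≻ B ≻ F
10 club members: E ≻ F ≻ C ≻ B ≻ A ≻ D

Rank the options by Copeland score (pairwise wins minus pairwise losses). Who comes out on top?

E

Pairwise results:
  A vs B: A wins 24–23.
  A vs C: C wins 35–12.
  A vs D: D wins 25–22.
  A vs E: E wins 29–18.
  A vs F: A wins 30–17.
  B vs C: C wins 36–11.
  B vs D: D wins 26–21.
  B vs E: E wins 30–17.
  B vs F: B wins 29–18.
  C vs D: D wins 26–21.
  C vs E: E wins 34–13.
  C vs F: C wins 37–10.
  D vs E: E wins 26–21.
  D vs F: D wins 37–10.
  E vs F: E wins 47–0.
Copeland scores (wins − losses):
  A: 2 − 3 = -1
  B: 1 − 4 = -3
  C: 3 − 2 = 1
  D: 4 − 1 = 3
  E: 5 − 0 = 5
  F: 0 − 5 = -5
E has the best Copeland score.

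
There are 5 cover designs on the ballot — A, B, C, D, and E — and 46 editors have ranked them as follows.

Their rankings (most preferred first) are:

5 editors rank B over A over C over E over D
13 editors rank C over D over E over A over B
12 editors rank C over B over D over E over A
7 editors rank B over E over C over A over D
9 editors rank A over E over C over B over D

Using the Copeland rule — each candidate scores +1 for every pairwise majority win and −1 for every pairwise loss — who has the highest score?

C

Pairwise results:
  A vs B: B wins 24–22.
  A vs C: C wins 32–14.
  A vs D: D wins 25–21.
  A vs E: E wins 32–14.
  B vs C: C wins 34–12.
  B vs D: B wins 33–13.
  B vs E: B wins 24–22.
  C vs D: C wins 46–0.
  C vs E: C wins 30–16.
  D vs E: D wins 25–21.
Copeland scores (wins − losses):
  A: 0 − 4 = -4
  B: 3 − 1 = 2
  C: 4 − 0 = 4
  D: 2 − 2 = 0
  E: 1 − 3 = -2
C has the best Copeland score.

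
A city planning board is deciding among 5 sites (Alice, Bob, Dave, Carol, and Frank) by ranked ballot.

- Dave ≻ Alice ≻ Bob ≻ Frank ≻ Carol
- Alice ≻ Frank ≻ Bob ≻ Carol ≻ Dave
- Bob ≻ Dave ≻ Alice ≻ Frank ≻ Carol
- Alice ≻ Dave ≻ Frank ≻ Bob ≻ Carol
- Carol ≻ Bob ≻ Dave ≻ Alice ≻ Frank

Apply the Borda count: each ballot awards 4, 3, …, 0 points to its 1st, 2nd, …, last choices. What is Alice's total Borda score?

Borda scores:
  Alice: 3 + 4 + 2 + 4 + 1 = 14
  Bob: 2 + 2 + 4 + 1 + 3 = 12
  Dave: 4 + 0 + 3 + 3 + 2 = 12
  Carol: 0 + 1 + 0 + 0 + 4 = 5
  Frank: 1 + 3 + 1 + 2 + 0 = 7

14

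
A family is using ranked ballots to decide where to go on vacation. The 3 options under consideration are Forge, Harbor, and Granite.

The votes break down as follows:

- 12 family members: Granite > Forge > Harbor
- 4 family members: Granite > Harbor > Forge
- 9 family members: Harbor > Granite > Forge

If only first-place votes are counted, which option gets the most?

Granite

First-place vote totals:
  Forge: 0
  Harbor: 9
  Granite: 16
Granite has the most first-place votes.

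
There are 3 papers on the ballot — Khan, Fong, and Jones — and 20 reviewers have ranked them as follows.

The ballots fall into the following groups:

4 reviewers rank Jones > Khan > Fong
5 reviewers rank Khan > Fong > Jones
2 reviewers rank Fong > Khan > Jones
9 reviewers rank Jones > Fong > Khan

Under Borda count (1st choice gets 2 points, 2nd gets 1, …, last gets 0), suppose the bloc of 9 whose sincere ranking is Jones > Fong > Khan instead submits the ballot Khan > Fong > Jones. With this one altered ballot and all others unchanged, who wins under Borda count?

Borda totals with the altered ballot: Khan 34, Fong 18, Jones 8.
The switch changes the winner from Jones to Khan.

Khan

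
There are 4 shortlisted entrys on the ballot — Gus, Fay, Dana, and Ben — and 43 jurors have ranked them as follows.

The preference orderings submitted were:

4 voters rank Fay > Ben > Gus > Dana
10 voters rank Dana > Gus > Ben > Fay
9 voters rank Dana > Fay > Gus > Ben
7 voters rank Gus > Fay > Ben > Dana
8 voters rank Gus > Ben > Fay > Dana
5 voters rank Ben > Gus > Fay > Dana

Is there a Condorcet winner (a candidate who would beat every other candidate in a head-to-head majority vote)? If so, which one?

Head-to-head results (43 voters total):
Gus vs Fay: Gus wins 30–13.
Gus vs Dana: Gus wins 24–19.
Gus vs Ben: Gus wins 34–9.
Fay vs Dana: Fay wins 24–19.
Fay vs Ben: Ben wins 23–20.
Dana vs Ben: Ben wins 24–19.
Gus beats each rival — Fay (30–13), Dana (24–19), Ben (34–9) — so Gus is the Condorcet winner.

Gus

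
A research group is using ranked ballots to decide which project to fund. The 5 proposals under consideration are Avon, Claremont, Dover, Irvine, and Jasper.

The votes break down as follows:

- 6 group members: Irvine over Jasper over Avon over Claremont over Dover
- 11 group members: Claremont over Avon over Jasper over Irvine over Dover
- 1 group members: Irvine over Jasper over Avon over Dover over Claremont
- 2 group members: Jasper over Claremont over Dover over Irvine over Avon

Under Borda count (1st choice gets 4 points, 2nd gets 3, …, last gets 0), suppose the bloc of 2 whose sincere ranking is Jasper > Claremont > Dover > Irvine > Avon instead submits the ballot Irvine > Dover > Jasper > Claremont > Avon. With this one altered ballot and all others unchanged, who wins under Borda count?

Claremont

Borda totals with the altered ballot: Avon 47, Claremont 52, Dover 7, Irvine 47, Jasper 47.
The winner is unchanged: still Claremont.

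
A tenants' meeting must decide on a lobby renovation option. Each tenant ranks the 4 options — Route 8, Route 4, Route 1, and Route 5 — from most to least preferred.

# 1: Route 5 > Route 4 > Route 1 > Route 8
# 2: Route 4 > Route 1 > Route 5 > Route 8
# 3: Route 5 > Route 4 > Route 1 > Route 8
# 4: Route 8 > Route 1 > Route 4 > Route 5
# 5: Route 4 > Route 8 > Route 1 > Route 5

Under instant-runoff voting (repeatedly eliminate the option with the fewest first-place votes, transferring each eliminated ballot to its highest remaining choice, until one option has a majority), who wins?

Route 4

Round 1: Route 4 2, Route 5 2, Route 8 1, Route 1 0. Route 1 has the fewest and is eliminated.
Round 2: Route 4 2, Route 5 2, Route 8 1. Route 8 has the fewest and is eliminated.
Round 3: Route 4 3, Route 5 2. Route 4 has a majority.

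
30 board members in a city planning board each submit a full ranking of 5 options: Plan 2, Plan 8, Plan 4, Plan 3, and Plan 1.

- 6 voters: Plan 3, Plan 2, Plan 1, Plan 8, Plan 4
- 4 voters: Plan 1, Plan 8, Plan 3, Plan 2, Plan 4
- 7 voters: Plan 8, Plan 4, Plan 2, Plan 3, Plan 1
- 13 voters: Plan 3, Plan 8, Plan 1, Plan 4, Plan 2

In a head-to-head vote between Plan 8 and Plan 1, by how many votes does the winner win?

10

Ballots ranking Plan 8 above Plan 1: 7+13 = 20.
Ballots ranking Plan 1 above Plan 8: 6+4 = 10.
Plan 8 wins 20–10, a margin of 10.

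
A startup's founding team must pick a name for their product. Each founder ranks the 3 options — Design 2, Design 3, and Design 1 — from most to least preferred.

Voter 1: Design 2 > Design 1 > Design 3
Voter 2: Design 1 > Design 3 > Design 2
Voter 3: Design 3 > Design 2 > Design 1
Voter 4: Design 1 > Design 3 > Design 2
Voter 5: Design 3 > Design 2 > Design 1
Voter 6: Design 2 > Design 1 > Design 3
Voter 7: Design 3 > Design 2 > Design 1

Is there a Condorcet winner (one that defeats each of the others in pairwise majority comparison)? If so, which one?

None — there is no Condorcet winner

Head-to-head results (7 voters total):
Design 2 vs Design 3: Design 3 wins 5–2.
Design 2 vs Design 1: Design 2 wins 5–2.
Design 3 vs Design 1: Design 1 wins 4–3.
No candidate beats all others: Design 2 beats Design 1 beats Design 3 beats Design 2, a majority cycle.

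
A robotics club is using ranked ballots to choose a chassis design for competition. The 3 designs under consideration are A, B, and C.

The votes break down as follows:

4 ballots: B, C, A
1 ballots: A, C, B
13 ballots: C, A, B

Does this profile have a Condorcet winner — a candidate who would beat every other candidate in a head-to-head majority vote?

Head-to-head results (18 voters total):
A vs B: A wins 14–4.
A vs C: C wins 17–1.
B vs C: C wins 14–4.
C beats each rival — A (17–1), B (14–4) — so C is the Condorcet winner.

Yes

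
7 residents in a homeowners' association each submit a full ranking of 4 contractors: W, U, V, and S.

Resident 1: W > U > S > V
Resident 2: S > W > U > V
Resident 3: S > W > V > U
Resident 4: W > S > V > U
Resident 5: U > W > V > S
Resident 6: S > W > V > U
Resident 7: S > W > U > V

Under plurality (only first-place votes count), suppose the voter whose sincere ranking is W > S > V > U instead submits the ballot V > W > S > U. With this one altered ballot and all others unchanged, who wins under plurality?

S

First-place totals with the altered ballot: W 1, U 1, V 1, S 4.
The winner is unchanged: still S.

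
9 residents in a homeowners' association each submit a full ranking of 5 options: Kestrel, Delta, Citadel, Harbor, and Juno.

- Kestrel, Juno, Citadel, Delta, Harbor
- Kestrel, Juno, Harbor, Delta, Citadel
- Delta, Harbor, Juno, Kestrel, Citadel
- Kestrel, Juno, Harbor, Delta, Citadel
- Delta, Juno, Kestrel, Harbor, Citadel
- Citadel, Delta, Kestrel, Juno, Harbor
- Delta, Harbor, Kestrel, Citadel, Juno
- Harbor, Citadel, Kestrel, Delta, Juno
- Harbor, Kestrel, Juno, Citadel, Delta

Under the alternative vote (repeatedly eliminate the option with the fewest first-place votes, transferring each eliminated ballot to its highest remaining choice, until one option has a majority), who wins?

Kestrel

Round 1: Kestrel 3, Delta 3, Harbor 2, Citadel 1, Juno 0. Juno has the fewest and is eliminated.
Round 2: Kestrel 3, Delta 3, Harbor 2, Citadel 1. Citadel has the fewest and is eliminated.
Round 3: Delta 4, Kestrel 3, Harbor 2. Harbor has the fewest and is eliminated.
Round 4: Kestrel 5, Delta 4. Kestrel has a majority.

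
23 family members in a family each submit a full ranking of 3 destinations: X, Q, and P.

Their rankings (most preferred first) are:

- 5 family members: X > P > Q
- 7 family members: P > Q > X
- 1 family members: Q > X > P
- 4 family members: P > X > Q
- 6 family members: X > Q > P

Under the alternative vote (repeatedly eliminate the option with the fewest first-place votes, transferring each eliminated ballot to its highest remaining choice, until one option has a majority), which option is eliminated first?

Round 1: X 11, P 11, Q 1. Q has the fewest and is eliminated.
Round 2: X 12, P 11. X has a majority.

Q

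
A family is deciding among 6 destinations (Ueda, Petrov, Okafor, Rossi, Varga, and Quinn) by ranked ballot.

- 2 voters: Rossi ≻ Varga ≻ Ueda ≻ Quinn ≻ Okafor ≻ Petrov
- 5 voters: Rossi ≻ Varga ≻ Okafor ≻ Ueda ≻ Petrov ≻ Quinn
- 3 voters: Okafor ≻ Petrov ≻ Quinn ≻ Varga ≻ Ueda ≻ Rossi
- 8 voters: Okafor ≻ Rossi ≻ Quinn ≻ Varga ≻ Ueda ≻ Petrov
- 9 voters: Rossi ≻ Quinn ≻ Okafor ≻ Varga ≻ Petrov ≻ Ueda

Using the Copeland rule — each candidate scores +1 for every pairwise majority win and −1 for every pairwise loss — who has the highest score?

Pairwise results:
  Ueda vs Petrov: Ueda wins 15–12.
  Ueda vs Okafor: Okafor wins 25–2.
  Ueda vs Rossi: Rossi wins 24–3.
  Ueda vs Varga: Varga wins 27–0.
  Ueda vs Quinn: Quinn wins 20–7.
  Petrov vs Okafor: Okafor wins 27–0.
  Petrov vs Rossi: Rossi wins 24–3.
  Petrov vs Varga: Varga wins 24–3.
  Petrov vs Quinn: Quinn wins 19–8.
  Okafor vs Rossi: Rossi wins 16–11.
  Okafor vs Varga: Okafor wins 20–7.
  Okafor vs Quinn: Okafor wins 16–11.
  Rossi vs Varga: Rossi wins 24–3.
  Rossi vs Quinn: Rossi wins 24–3.
  Varga vs Quinn: Quinn wins 20–7.
Copeland scores (wins − losses):
  Ueda: 1 − 4 = -3
  Petrov: 0 − 5 = -5
  Okafor: 4 − 1 = 3
  Rossi: 5 − 0 = 5
  Varga: 2 − 3 = -1
  Quinn: 3 − 2 = 1
Rossi has the best Copeland score.

Rossi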